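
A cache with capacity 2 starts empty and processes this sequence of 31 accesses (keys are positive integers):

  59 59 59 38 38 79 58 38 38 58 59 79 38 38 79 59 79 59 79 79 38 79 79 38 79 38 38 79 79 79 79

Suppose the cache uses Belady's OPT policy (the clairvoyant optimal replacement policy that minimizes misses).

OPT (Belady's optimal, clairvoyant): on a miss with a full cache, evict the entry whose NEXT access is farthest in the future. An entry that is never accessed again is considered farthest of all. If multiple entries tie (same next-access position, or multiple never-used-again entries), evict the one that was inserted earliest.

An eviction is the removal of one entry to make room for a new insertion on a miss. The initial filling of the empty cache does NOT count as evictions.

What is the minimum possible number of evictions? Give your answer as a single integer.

Answer: 6

Derivation:
OPT (Belady) simulation (capacity=2):
  1. access 59: MISS. Cache: [59]
  2. access 59: HIT. Next use of 59: step 3. Cache: [59]
  3. access 59: HIT. Next use of 59: step 11. Cache: [59]
  4. access 38: MISS. Cache: [59 38]
  5. access 38: HIT. Next use of 38: step 8. Cache: [59 38]
  6. access 79: MISS, evict 59 (next use: step 11). Cache: [38 79]
  7. access 58: MISS, evict 79 (next use: step 12). Cache: [38 58]
  8. access 38: HIT. Next use of 38: step 9. Cache: [38 58]
  9. access 38: HIT. Next use of 38: step 13. Cache: [38 58]
  10. access 58: HIT. Next use of 58: never. Cache: [38 58]
  11. access 59: MISS, evict 58 (next use: never). Cache: [38 59]
  12. access 79: MISS, evict 59 (next use: step 16). Cache: [38 79]
  13. access 38: HIT. Next use of 38: step 14. Cache: [38 79]
  14. access 38: HIT. Next use of 38: step 21. Cache: [38 79]
  15. access 79: HIT. Next use of 79: step 17. Cache: [38 79]
  16. access 59: MISS, evict 38 (next use: step 21). Cache: [79 59]
  17. access 79: HIT. Next use of 79: step 19. Cache: [79 59]
  18. access 59: HIT. Next use of 59: never. Cache: [79 59]
  19. access 79: HIT. Next use of 79: step 20. Cache: [79 59]
  20. access 79: HIT. Next use of 79: step 22. Cache: [79 59]
  21. access 38: MISS, evict 59 (next use: never). Cache: [79 38]
  22. access 79: HIT. Next use of 79: step 23. Cache: [79 38]
  23. access 79: HIT. Next use of 79: step 25. Cache: [79 38]
  24. access 38: HIT. Next use of 38: step 26. Cache: [79 38]
  25. access 79: HIT. Next use of 79: step 28. Cache: [79 38]
  26. access 38: HIT. Next use of 38: step 27. Cache: [79 38]
  27. access 38: HIT. Next use of 38: never. Cache: [79 38]
  28. access 79: HIT. Next use of 79: step 29. Cache: [79 38]
  29. access 79: HIT. Next use of 79: step 30. Cache: [79 38]
  30. access 79: HIT. Next use of 79: step 31. Cache: [79 38]
  31. access 79: HIT. Next use of 79: never. Cache: [79 38]
Total: 23 hits, 8 misses, 6 evictions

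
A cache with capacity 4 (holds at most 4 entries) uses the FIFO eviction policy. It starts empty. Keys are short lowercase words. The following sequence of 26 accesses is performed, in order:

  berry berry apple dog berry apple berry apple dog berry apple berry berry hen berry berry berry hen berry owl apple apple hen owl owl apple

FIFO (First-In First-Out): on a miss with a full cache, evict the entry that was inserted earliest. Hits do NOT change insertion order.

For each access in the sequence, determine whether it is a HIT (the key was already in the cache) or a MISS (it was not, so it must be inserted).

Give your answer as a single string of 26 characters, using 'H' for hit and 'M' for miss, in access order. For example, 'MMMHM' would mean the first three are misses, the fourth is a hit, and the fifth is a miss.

Answer: MHMMHHHHHHHHHMHHHHHMHHHHHH

Derivation:
FIFO simulation (capacity=4):
  1. access berry: MISS. Cache (old->new): [berry]
  2. access berry: HIT. Cache (old->new): [berry]
  3. access apple: MISS. Cache (old->new): [berry apple]
  4. access dog: MISS. Cache (old->new): [berry apple dog]
  5. access berry: HIT. Cache (old->new): [berry apple dog]
  6. access apple: HIT. Cache (old->new): [berry apple dog]
  7. access berry: HIT. Cache (old->new): [berry apple dog]
  8. access apple: HIT. Cache (old->new): [berry apple dog]
  9. access dog: HIT. Cache (old->new): [berry apple dog]
  10. access berry: HIT. Cache (old->new): [berry apple dog]
  11. access apple: HIT. Cache (old->new): [berry apple dog]
  12. access berry: HIT. Cache (old->new): [berry apple dog]
  13. access berry: HIT. Cache (old->new): [berry apple dog]
  14. access hen: MISS. Cache (old->new): [berry apple dog hen]
  15. access berry: HIT. Cache (old->new): [berry apple dog hen]
  16. access berry: HIT. Cache (old->new): [berry apple dog hen]
  17. access berry: HIT. Cache (old->new): [berry apple dog hen]
  18. access hen: HIT. Cache (old->new): [berry apple dog hen]
  19. access berry: HIT. Cache (old->new): [berry apple dog hen]
  20. access owl: MISS, evict berry. Cache (old->new): [apple dog hen owl]
  21. access apple: HIT. Cache (old->new): [apple dog hen owl]
  22. access apple: HIT. Cache (old->new): [apple dog hen owl]
  23. access hen: HIT. Cache (old->new): [apple dog hen owl]
  24. access owl: HIT. Cache (old->new): [apple dog hen owl]
  25. access owl: HIT. Cache (old->new): [apple dog hen owl]
  26. access apple: HIT. Cache (old->new): [apple dog hen owl]
Total: 21 hits, 5 misses, 1 evictions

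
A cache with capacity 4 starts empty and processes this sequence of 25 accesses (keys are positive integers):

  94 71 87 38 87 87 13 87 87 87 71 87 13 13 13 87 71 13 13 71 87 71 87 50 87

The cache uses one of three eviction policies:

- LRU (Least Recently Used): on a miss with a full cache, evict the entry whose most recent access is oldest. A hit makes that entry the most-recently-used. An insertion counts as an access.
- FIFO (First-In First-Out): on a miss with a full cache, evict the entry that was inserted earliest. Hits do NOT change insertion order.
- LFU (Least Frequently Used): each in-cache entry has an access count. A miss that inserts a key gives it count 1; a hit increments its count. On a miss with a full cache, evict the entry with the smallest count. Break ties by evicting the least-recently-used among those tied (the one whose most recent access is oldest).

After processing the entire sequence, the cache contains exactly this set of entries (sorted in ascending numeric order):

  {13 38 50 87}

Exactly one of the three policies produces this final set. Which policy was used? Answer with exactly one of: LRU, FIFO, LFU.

Simulating under each policy and comparing final sets:
  LRU: final set = {13 50 71 87} -> differs
  FIFO: final set = {13 38 50 87} -> MATCHES target
  LFU: final set = {13 50 71 87} -> differs
Only FIFO produces the target set.

Answer: FIFO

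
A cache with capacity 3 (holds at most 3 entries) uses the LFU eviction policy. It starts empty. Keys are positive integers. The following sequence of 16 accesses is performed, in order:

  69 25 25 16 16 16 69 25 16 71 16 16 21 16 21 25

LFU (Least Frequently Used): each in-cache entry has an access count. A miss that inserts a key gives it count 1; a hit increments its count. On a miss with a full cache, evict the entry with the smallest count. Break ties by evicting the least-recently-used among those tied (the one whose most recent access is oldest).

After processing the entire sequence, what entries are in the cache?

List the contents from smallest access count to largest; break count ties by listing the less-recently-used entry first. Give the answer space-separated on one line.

LFU simulation (capacity=3):
  1. access 69: MISS. Cache: [69(c=1)]
  2. access 25: MISS. Cache: [69(c=1) 25(c=1)]
  3. access 25: HIT, count now 2. Cache: [69(c=1) 25(c=2)]
  4. access 16: MISS. Cache: [69(c=1) 16(c=1) 25(c=2)]
  5. access 16: HIT, count now 2. Cache: [69(c=1) 25(c=2) 16(c=2)]
  6. access 16: HIT, count now 3. Cache: [69(c=1) 25(c=2) 16(c=3)]
  7. access 69: HIT, count now 2. Cache: [25(c=2) 69(c=2) 16(c=3)]
  8. access 25: HIT, count now 3. Cache: [69(c=2) 16(c=3) 25(c=3)]
  9. access 16: HIT, count now 4. Cache: [69(c=2) 25(c=3) 16(c=4)]
  10. access 71: MISS, evict 69(c=2). Cache: [71(c=1) 25(c=3) 16(c=4)]
  11. access 16: HIT, count now 5. Cache: [71(c=1) 25(c=3) 16(c=5)]
  12. access 16: HIT, count now 6. Cache: [71(c=1) 25(c=3) 16(c=6)]
  13. access 21: MISS, evict 71(c=1). Cache: [21(c=1) 25(c=3) 16(c=6)]
  14. access 16: HIT, count now 7. Cache: [21(c=1) 25(c=3) 16(c=7)]
  15. access 21: HIT, count now 2. Cache: [21(c=2) 25(c=3) 16(c=7)]
  16. access 25: HIT, count now 4. Cache: [21(c=2) 25(c=4) 16(c=7)]
Total: 11 hits, 5 misses, 2 evictions

Answer: 21 25 16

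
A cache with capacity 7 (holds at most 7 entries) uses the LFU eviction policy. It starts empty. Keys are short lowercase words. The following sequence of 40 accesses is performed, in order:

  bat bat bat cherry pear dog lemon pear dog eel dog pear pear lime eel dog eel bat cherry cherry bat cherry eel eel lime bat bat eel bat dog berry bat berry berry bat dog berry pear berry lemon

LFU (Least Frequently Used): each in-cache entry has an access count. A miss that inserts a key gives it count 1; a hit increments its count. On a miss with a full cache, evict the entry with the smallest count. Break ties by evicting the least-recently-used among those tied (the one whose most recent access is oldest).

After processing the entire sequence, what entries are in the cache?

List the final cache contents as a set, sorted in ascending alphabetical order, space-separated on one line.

Answer: bat berry cherry dog eel lemon pear

Derivation:
LFU simulation (capacity=7):
  1. access bat: MISS. Cache: [bat(c=1)]
  2. access bat: HIT, count now 2. Cache: [bat(c=2)]
  3. access bat: HIT, count now 3. Cache: [bat(c=3)]
  4. access cherry: MISS. Cache: [cherry(c=1) bat(c=3)]
  5. access pear: MISS. Cache: [cherry(c=1) pear(c=1) bat(c=3)]
  6. access dog: MISS. Cache: [cherry(c=1) pear(c=1) dog(c=1) bat(c=3)]
  7. access lemon: MISS. Cache: [cherry(c=1) pear(c=1) dog(c=1) lemon(c=1) bat(c=3)]
  8. access pear: HIT, count now 2. Cache: [cherry(c=1) dog(c=1) lemon(c=1) pear(c=2) bat(c=3)]
  9. access dog: HIT, count now 2. Cache: [cherry(c=1) lemon(c=1) pear(c=2) dog(c=2) bat(c=3)]
  10. access eel: MISS. Cache: [cherry(c=1) lemon(c=1) eel(c=1) pear(c=2) dog(c=2) bat(c=3)]
  11. access dog: HIT, count now 3. Cache: [cherry(c=1) lemon(c=1) eel(c=1) pear(c=2) bat(c=3) dog(c=3)]
  12. access pear: HIT, count now 3. Cache: [cherry(c=1) lemon(c=1) eel(c=1) bat(c=3) dog(c=3) pear(c=3)]
  13. access pear: HIT, count now 4. Cache: [cherry(c=1) lemon(c=1) eel(c=1) bat(c=3) dog(c=3) pear(c=4)]
  14. access lime: MISS. Cache: [cherry(c=1) lemon(c=1) eel(c=1) lime(c=1) bat(c=3) dog(c=3) pear(c=4)]
  15. access eel: HIT, count now 2. Cache: [cherry(c=1) lemon(c=1) lime(c=1) eel(c=2) bat(c=3) dog(c=3) pear(c=4)]
  16. access dog: HIT, count now 4. Cache: [cherry(c=1) lemon(c=1) lime(c=1) eel(c=2) bat(c=3) pear(c=4) dog(c=4)]
  17. access eel: HIT, count now 3. Cache: [cherry(c=1) lemon(c=1) lime(c=1) bat(c=3) eel(c=3) pear(c=4) dog(c=4)]
  18. access bat: HIT, count now 4. Cache: [cherry(c=1) lemon(c=1) lime(c=1) eel(c=3) pear(c=4) dog(c=4) bat(c=4)]
  19. access cherry: HIT, count now 2. Cache: [lemon(c=1) lime(c=1) cherry(c=2) eel(c=3) pear(c=4) dog(c=4) bat(c=4)]
  20. access cherry: HIT, count now 3. Cache: [lemon(c=1) lime(c=1) eel(c=3) cherry(c=3) pear(c=4) dog(c=4) bat(c=4)]
  21. access bat: HIT, count now 5. Cache: [lemon(c=1) lime(c=1) eel(c=3) cherry(c=3) pear(c=4) dog(c=4) bat(c=5)]
  22. access cherry: HIT, count now 4. Cache: [lemon(c=1) lime(c=1) eel(c=3) pear(c=4) dog(c=4) cherry(c=4) bat(c=5)]
  23. access eel: HIT, count now 4. Cache: [lemon(c=1) lime(c=1) pear(c=4) dog(c=4) cherry(c=4) eel(c=4) bat(c=5)]
  24. access eel: HIT, count now 5. Cache: [lemon(c=1) lime(c=1) pear(c=4) dog(c=4) cherry(c=4) bat(c=5) eel(c=5)]
  25. access lime: HIT, count now 2. Cache: [lemon(c=1) lime(c=2) pear(c=4) dog(c=4) cherry(c=4) bat(c=5) eel(c=5)]
  26. access bat: HIT, count now 6. Cache: [lemon(c=1) lime(c=2) pear(c=4) dog(c=4) cherry(c=4) eel(c=5) bat(c=6)]
  27. access bat: HIT, count now 7. Cache: [lemon(c=1) lime(c=2) pear(c=4) dog(c=4) cherry(c=4) eel(c=5) bat(c=7)]
  28. access eel: HIT, count now 6. Cache: [lemon(c=1) lime(c=2) pear(c=4) dog(c=4) cherry(c=4) eel(c=6) bat(c=7)]
  29. access bat: HIT, count now 8. Cache: [lemon(c=1) lime(c=2) pear(c=4) dog(c=4) cherry(c=4) eel(c=6) bat(c=8)]
  30. access dog: HIT, count now 5. Cache: [lemon(c=1) lime(c=2) pear(c=4) cherry(c=4) dog(c=5) eel(c=6) bat(c=8)]
  31. access berry: MISS, evict lemon(c=1). Cache: [berry(c=1) lime(c=2) pear(c=4) cherry(c=4) dog(c=5) eel(c=6) bat(c=8)]
  32. access bat: HIT, count now 9. Cache: [berry(c=1) lime(c=2) pear(c=4) cherry(c=4) dog(c=5) eel(c=6) bat(c=9)]
  33. access berry: HIT, count now 2. Cache: [lime(c=2) berry(c=2) pear(c=4) cherry(c=4) dog(c=5) eel(c=6) bat(c=9)]
  34. access berry: HIT, count now 3. Cache: [lime(c=2) berry(c=3) pear(c=4) cherry(c=4) dog(c=5) eel(c=6) bat(c=9)]
  35. access bat: HIT, count now 10. Cache: [lime(c=2) berry(c=3) pear(c=4) cherry(c=4) dog(c=5) eel(c=6) bat(c=10)]
  36. access dog: HIT, count now 6. Cache: [lime(c=2) berry(c=3) pear(c=4) cherry(c=4) eel(c=6) dog(c=6) bat(c=10)]
  37. access berry: HIT, count now 4. Cache: [lime(c=2) pear(c=4) cherry(c=4) berry(c=4) eel(c=6) dog(c=6) bat(c=10)]
  38. access pear: HIT, count now 5. Cache: [lime(c=2) cherry(c=4) berry(c=4) pear(c=5) eel(c=6) dog(c=6) bat(c=10)]
  39. access berry: HIT, count now 5. Cache: [lime(c=2) cherry(c=4) pear(c=5) berry(c=5) eel(c=6) dog(c=6) bat(c=10)]
  40. access lemon: MISS, evict lime(c=2). Cache: [lemon(c=1) cherry(c=4) pear(c=5) berry(c=5) eel(c=6) dog(c=6) bat(c=10)]
Total: 31 hits, 9 misses, 2 evictions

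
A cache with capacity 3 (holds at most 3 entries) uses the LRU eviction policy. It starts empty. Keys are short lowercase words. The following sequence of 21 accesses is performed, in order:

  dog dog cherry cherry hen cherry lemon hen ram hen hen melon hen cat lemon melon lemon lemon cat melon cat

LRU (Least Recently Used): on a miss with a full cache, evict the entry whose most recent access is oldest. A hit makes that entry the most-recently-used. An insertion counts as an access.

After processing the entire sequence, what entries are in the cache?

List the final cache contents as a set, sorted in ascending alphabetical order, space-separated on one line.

LRU simulation (capacity=3):
  1. access dog: MISS. Cache (LRU->MRU): [dog]
  2. access dog: HIT. Cache (LRU->MRU): [dog]
  3. access cherry: MISS. Cache (LRU->MRU): [dog cherry]
  4. access cherry: HIT. Cache (LRU->MRU): [dog cherry]
  5. access hen: MISS. Cache (LRU->MRU): [dog cherry hen]
  6. access cherry: HIT. Cache (LRU->MRU): [dog hen cherry]
  7. access lemon: MISS, evict dog. Cache (LRU->MRU): [hen cherry lemon]
  8. access hen: HIT. Cache (LRU->MRU): [cherry lemon hen]
  9. access ram: MISS, evict cherry. Cache (LRU->MRU): [lemon hen ram]
  10. access hen: HIT. Cache (LRU->MRU): [lemon ram hen]
  11. access hen: HIT. Cache (LRU->MRU): [lemon ram hen]
  12. access melon: MISS, evict lemon. Cache (LRU->MRU): [ram hen melon]
  13. access hen: HIT. Cache (LRU->MRU): [ram melon hen]
  14. access cat: MISS, evict ram. Cache (LRU->MRU): [melon hen cat]
  15. access lemon: MISS, evict melon. Cache (LRU->MRU): [hen cat lemon]
  16. access melon: MISS, evict hen. Cache (LRU->MRU): [cat lemon melon]
  17. access lemon: HIT. Cache (LRU->MRU): [cat melon lemon]
  18. access lemon: HIT. Cache (LRU->MRU): [cat melon lemon]
  19. access cat: HIT. Cache (LRU->MRU): [melon lemon cat]
  20. access melon: HIT. Cache (LRU->MRU): [lemon cat melon]
  21. access cat: HIT. Cache (LRU->MRU): [lemon melon cat]
Total: 12 hits, 9 misses, 6 evictions

Answer: cat lemon melon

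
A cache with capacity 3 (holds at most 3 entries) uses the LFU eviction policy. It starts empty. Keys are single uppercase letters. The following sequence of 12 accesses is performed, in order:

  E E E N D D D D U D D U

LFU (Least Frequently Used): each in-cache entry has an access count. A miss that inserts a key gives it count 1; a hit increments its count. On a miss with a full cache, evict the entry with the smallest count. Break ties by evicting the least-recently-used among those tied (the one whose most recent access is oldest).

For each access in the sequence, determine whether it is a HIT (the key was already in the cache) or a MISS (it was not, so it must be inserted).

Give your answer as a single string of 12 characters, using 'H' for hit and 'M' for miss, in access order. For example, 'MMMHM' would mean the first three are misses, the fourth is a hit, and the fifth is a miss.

LFU simulation (capacity=3):
  1. access E: MISS. Cache: [E(c=1)]
  2. access E: HIT, count now 2. Cache: [E(c=2)]
  3. access E: HIT, count now 3. Cache: [E(c=3)]
  4. access N: MISS. Cache: [N(c=1) E(c=3)]
  5. access D: MISS. Cache: [N(c=1) D(c=1) E(c=3)]
  6. access D: HIT, count now 2. Cache: [N(c=1) D(c=2) E(c=3)]
  7. access D: HIT, count now 3. Cache: [N(c=1) E(c=3) D(c=3)]
  8. access D: HIT, count now 4. Cache: [N(c=1) E(c=3) D(c=4)]
  9. access U: MISS, evict N(c=1). Cache: [U(c=1) E(c=3) D(c=4)]
  10. access D: HIT, count now 5. Cache: [U(c=1) E(c=3) D(c=5)]
  11. access D: HIT, count now 6. Cache: [U(c=1) E(c=3) D(c=6)]
  12. access U: HIT, count now 2. Cache: [U(c=2) E(c=3) D(c=6)]
Total: 8 hits, 4 misses, 1 evictions

Answer: MHHMMHHHMHHH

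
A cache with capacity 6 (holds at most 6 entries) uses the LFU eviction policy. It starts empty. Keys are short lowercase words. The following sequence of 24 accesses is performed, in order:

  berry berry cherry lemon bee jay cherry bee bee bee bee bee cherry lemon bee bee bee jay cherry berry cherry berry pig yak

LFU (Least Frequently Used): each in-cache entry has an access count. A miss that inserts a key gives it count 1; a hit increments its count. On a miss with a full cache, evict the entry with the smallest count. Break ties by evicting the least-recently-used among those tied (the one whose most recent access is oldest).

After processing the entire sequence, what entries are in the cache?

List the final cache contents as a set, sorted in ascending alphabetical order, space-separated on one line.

Answer: bee berry cherry jay lemon yak

Derivation:
LFU simulation (capacity=6):
  1. access berry: MISS. Cache: [berry(c=1)]
  2. access berry: HIT, count now 2. Cache: [berry(c=2)]
  3. access cherry: MISS. Cache: [cherry(c=1) berry(c=2)]
  4. access lemon: MISS. Cache: [cherry(c=1) lemon(c=1) berry(c=2)]
  5. access bee: MISS. Cache: [cherry(c=1) lemon(c=1) bee(c=1) berry(c=2)]
  6. access jay: MISS. Cache: [cherry(c=1) lemon(c=1) bee(c=1) jay(c=1) berry(c=2)]
  7. access cherry: HIT, count now 2. Cache: [lemon(c=1) bee(c=1) jay(c=1) berry(c=2) cherry(c=2)]
  8. access bee: HIT, count now 2. Cache: [lemon(c=1) jay(c=1) berry(c=2) cherry(c=2) bee(c=2)]
  9. access bee: HIT, count now 3. Cache: [lemon(c=1) jay(c=1) berry(c=2) cherry(c=2) bee(c=3)]
  10. access bee: HIT, count now 4. Cache: [lemon(c=1) jay(c=1) berry(c=2) cherry(c=2) bee(c=4)]
  11. access bee: HIT, count now 5. Cache: [lemon(c=1) jay(c=1) berry(c=2) cherry(c=2) bee(c=5)]
  12. access bee: HIT, count now 6. Cache: [lemon(c=1) jay(c=1) berry(c=2) cherry(c=2) bee(c=6)]
  13. access cherry: HIT, count now 3. Cache: [lemon(c=1) jay(c=1) berry(c=2) cherry(c=3) bee(c=6)]
  14. access lemon: HIT, count now 2. Cache: [jay(c=1) berry(c=2) lemon(c=2) cherry(c=3) bee(c=6)]
  15. access bee: HIT, count now 7. Cache: [jay(c=1) berry(c=2) lemon(c=2) cherry(c=3) bee(c=7)]
  16. access bee: HIT, count now 8. Cache: [jay(c=1) berry(c=2) lemon(c=2) cherry(c=3) bee(c=8)]
  17. access bee: HIT, count now 9. Cache: [jay(c=1) berry(c=2) lemon(c=2) cherry(c=3) bee(c=9)]
  18. access jay: HIT, count now 2. Cache: [berry(c=2) lemon(c=2) jay(c=2) cherry(c=3) bee(c=9)]
  19. access cherry: HIT, count now 4. Cache: [berry(c=2) lemon(c=2) jay(c=2) cherry(c=4) bee(c=9)]
  20. access berry: HIT, count now 3. Cache: [lemon(c=2) jay(c=2) berry(c=3) cherry(c=4) bee(c=9)]
  21. access cherry: HIT, count now 5. Cache: [lemon(c=2) jay(c=2) berry(c=3) cherry(c=5) bee(c=9)]
  22. access berry: HIT, count now 4. Cache: [lemon(c=2) jay(c=2) berry(c=4) cherry(c=5) bee(c=9)]
  23. access pig: MISS. Cache: [pig(c=1) lemon(c=2) jay(c=2) berry(c=4) cherry(c=5) bee(c=9)]
  24. access yak: MISS, evict pig(c=1). Cache: [yak(c=1) lemon(c=2) jay(c=2) berry(c=4) cherry(c=5) bee(c=9)]
Total: 17 hits, 7 misses, 1 evictions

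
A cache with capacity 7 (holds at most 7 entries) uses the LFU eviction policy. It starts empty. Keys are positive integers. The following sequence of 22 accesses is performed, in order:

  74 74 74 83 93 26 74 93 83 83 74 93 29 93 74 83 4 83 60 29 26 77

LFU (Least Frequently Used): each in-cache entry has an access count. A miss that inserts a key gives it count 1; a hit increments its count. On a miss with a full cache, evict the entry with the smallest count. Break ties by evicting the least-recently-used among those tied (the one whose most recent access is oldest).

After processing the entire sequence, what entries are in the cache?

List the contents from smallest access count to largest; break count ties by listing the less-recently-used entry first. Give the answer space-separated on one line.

LFU simulation (capacity=7):
  1. access 74: MISS. Cache: [74(c=1)]
  2. access 74: HIT, count now 2. Cache: [74(c=2)]
  3. access 74: HIT, count now 3. Cache: [74(c=3)]
  4. access 83: MISS. Cache: [83(c=1) 74(c=3)]
  5. access 93: MISS. Cache: [83(c=1) 93(c=1) 74(c=3)]
  6. access 26: MISS. Cache: [83(c=1) 93(c=1) 26(c=1) 74(c=3)]
  7. access 74: HIT, count now 4. Cache: [83(c=1) 93(c=1) 26(c=1) 74(c=4)]
  8. access 93: HIT, count now 2. Cache: [83(c=1) 26(c=1) 93(c=2) 74(c=4)]
  9. access 83: HIT, count now 2. Cache: [26(c=1) 93(c=2) 83(c=2) 74(c=4)]
  10. access 83: HIT, count now 3. Cache: [26(c=1) 93(c=2) 83(c=3) 74(c=4)]
  11. access 74: HIT, count now 5. Cache: [26(c=1) 93(c=2) 83(c=3) 74(c=5)]
  12. access 93: HIT, count now 3. Cache: [26(c=1) 83(c=3) 93(c=3) 74(c=5)]
  13. access 29: MISS. Cache: [26(c=1) 29(c=1) 83(c=3) 93(c=3) 74(c=5)]
  14. access 93: HIT, count now 4. Cache: [26(c=1) 29(c=1) 83(c=3) 93(c=4) 74(c=5)]
  15. access 74: HIT, count now 6. Cache: [26(c=1) 29(c=1) 83(c=3) 93(c=4) 74(c=6)]
  16. access 83: HIT, count now 4. Cache: [26(c=1) 29(c=1) 93(c=4) 83(c=4) 74(c=6)]
  17. access 4: MISS. Cache: [26(c=1) 29(c=1) 4(c=1) 93(c=4) 83(c=4) 74(c=6)]
  18. access 83: HIT, count now 5. Cache: [26(c=1) 29(c=1) 4(c=1) 93(c=4) 83(c=5) 74(c=6)]
  19. access 60: MISS. Cache: [26(c=1) 29(c=1) 4(c=1) 60(c=1) 93(c=4) 83(c=5) 74(c=6)]
  20. access 29: HIT, count now 2. Cache: [26(c=1) 4(c=1) 60(c=1) 29(c=2) 93(c=4) 83(c=5) 74(c=6)]
  21. access 26: HIT, count now 2. Cache: [4(c=1) 60(c=1) 29(c=2) 26(c=2) 93(c=4) 83(c=5) 74(c=6)]
  22. access 77: MISS, evict 4(c=1). Cache: [60(c=1) 77(c=1) 29(c=2) 26(c=2) 93(c=4) 83(c=5) 74(c=6)]
Total: 14 hits, 8 misses, 1 evictions

Answer: 60 77 29 26 93 83 74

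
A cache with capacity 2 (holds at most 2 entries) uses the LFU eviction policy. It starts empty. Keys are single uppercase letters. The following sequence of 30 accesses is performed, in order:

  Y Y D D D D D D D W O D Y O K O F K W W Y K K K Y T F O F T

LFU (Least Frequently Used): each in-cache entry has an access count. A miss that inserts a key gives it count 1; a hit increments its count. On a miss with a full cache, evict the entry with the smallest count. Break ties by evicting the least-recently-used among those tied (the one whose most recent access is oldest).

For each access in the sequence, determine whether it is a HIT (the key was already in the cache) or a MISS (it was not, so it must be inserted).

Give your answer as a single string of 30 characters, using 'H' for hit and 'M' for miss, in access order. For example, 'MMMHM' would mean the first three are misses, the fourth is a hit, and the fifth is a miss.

Answer: MHMHHHHHHMMHMMMMMMMHMMHHMMMMMM

Derivation:
LFU simulation (capacity=2):
  1. access Y: MISS. Cache: [Y(c=1)]
  2. access Y: HIT, count now 2. Cache: [Y(c=2)]
  3. access D: MISS. Cache: [D(c=1) Y(c=2)]
  4. access D: HIT, count now 2. Cache: [Y(c=2) D(c=2)]
  5. access D: HIT, count now 3. Cache: [Y(c=2) D(c=3)]
  6. access D: HIT, count now 4. Cache: [Y(c=2) D(c=4)]
  7. access D: HIT, count now 5. Cache: [Y(c=2) D(c=5)]
  8. access D: HIT, count now 6. Cache: [Y(c=2) D(c=6)]
  9. access D: HIT, count now 7. Cache: [Y(c=2) D(c=7)]
  10. access W: MISS, evict Y(c=2). Cache: [W(c=1) D(c=7)]
  11. access O: MISS, evict W(c=1). Cache: [O(c=1) D(c=7)]
  12. access D: HIT, count now 8. Cache: [O(c=1) D(c=8)]
  13. access Y: MISS, evict O(c=1). Cache: [Y(c=1) D(c=8)]
  14. access O: MISS, evict Y(c=1). Cache: [O(c=1) D(c=8)]
  15. access K: MISS, evict O(c=1). Cache: [K(c=1) D(c=8)]
  16. access O: MISS, evict K(c=1). Cache: [O(c=1) D(c=8)]
  17. access F: MISS, evict O(c=1). Cache: [F(c=1) D(c=8)]
  18. access K: MISS, evict F(c=1). Cache: [K(c=1) D(c=8)]
  19. access W: MISS, evict K(c=1). Cache: [W(c=1) D(c=8)]
  20. access W: HIT, count now 2. Cache: [W(c=2) D(c=8)]
  21. access Y: MISS, evict W(c=2). Cache: [Y(c=1) D(c=8)]
  22. access K: MISS, evict Y(c=1). Cache: [K(c=1) D(c=8)]
  23. access K: HIT, count now 2. Cache: [K(c=2) D(c=8)]
  24. access K: HIT, count now 3. Cache: [K(c=3) D(c=8)]
  25. access Y: MISS, evict K(c=3). Cache: [Y(c=1) D(c=8)]
  26. access T: MISS, evict Y(c=1). Cache: [T(c=1) D(c=8)]
  27. access F: MISS, evict T(c=1). Cache: [F(c=1) D(c=8)]
  28. access O: MISS, evict F(c=1). Cache: [O(c=1) D(c=8)]
  29. access F: MISS, evict O(c=1). Cache: [F(c=1) D(c=8)]
  30. access T: MISS, evict F(c=1). Cache: [T(c=1) D(c=8)]
Total: 11 hits, 19 misses, 17 evictions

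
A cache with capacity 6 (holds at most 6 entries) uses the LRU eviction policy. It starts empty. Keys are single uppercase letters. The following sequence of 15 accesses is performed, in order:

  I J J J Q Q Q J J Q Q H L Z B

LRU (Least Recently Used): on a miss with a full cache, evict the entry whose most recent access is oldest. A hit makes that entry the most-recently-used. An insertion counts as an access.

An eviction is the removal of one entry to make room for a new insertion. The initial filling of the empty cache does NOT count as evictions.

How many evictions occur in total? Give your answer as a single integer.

LRU simulation (capacity=6):
  1. access I: MISS. Cache (LRU->MRU): [I]
  2. access J: MISS. Cache (LRU->MRU): [I J]
  3. access J: HIT. Cache (LRU->MRU): [I J]
  4. access J: HIT. Cache (LRU->MRU): [I J]
  5. access Q: MISS. Cache (LRU->MRU): [I J Q]
  6. access Q: HIT. Cache (LRU->MRU): [I J Q]
  7. access Q: HIT. Cache (LRU->MRU): [I J Q]
  8. access J: HIT. Cache (LRU->MRU): [I Q J]
  9. access J: HIT. Cache (LRU->MRU): [I Q J]
  10. access Q: HIT. Cache (LRU->MRU): [I J Q]
  11. access Q: HIT. Cache (LRU->MRU): [I J Q]
  12. access H: MISS. Cache (LRU->MRU): [I J Q H]
  13. access L: MISS. Cache (LRU->MRU): [I J Q H L]
  14. access Z: MISS. Cache (LRU->MRU): [I J Q H L Z]
  15. access B: MISS, evict I. Cache (LRU->MRU): [J Q H L Z B]
Total: 8 hits, 7 misses, 1 evictions

Answer: 1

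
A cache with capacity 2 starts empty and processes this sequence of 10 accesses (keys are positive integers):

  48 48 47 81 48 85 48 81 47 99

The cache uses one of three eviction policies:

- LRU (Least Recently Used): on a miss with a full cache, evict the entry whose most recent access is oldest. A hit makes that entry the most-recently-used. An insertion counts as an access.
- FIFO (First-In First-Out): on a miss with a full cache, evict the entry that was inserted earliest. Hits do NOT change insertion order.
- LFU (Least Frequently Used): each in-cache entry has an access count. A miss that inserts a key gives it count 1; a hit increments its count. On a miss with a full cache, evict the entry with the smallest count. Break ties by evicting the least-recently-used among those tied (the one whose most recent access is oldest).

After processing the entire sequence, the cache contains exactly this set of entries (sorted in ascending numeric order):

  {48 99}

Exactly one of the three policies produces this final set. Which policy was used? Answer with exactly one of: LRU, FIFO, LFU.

Simulating under each policy and comparing final sets:
  LRU: final set = {47 99} -> differs
  FIFO: final set = {47 99} -> differs
  LFU: final set = {48 99} -> MATCHES target
Only LFU produces the target set.

Answer: LFU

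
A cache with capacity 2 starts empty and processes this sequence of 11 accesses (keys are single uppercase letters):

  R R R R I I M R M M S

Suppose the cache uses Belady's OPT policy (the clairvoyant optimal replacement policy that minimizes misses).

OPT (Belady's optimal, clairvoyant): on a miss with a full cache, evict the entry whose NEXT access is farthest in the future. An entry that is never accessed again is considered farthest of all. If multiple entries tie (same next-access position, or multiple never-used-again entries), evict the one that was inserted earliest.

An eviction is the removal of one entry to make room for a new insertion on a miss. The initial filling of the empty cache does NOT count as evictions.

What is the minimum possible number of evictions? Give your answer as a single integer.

OPT (Belady) simulation (capacity=2):
  1. access R: MISS. Cache: [R]
  2. access R: HIT. Next use of R: step 3. Cache: [R]
  3. access R: HIT. Next use of R: step 4. Cache: [R]
  4. access R: HIT. Next use of R: step 8. Cache: [R]
  5. access I: MISS. Cache: [R I]
  6. access I: HIT. Next use of I: never. Cache: [R I]
  7. access M: MISS, evict I (next use: never). Cache: [R M]
  8. access R: HIT. Next use of R: never. Cache: [R M]
  9. access M: HIT. Next use of M: step 10. Cache: [R M]
  10. access M: HIT. Next use of M: never. Cache: [R M]
  11. access S: MISS, evict R (next use: never). Cache: [M S]
Total: 7 hits, 4 misses, 2 evictions

Answer: 2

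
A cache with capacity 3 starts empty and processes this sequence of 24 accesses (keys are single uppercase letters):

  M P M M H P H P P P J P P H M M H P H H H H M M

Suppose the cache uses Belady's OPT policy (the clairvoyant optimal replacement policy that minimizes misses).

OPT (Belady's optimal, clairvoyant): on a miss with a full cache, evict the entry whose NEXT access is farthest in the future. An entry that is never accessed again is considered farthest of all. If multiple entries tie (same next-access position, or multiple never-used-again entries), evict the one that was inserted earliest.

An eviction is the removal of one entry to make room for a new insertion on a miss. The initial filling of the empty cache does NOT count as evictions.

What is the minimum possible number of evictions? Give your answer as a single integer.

Answer: 2

Derivation:
OPT (Belady) simulation (capacity=3):
  1. access M: MISS. Cache: [M]
  2. access P: MISS. Cache: [M P]
  3. access M: HIT. Next use of M: step 4. Cache: [M P]
  4. access M: HIT. Next use of M: step 15. Cache: [M P]
  5. access H: MISS. Cache: [M P H]
  6. access P: HIT. Next use of P: step 8. Cache: [M P H]
  7. access H: HIT. Next use of H: step 14. Cache: [M P H]
  8. access P: HIT. Next use of P: step 9. Cache: [M P H]
  9. access P: HIT. Next use of P: step 10. Cache: [M P H]
  10. access P: HIT. Next use of P: step 12. Cache: [M P H]
  11. access J: MISS, evict M (next use: step 15). Cache: [P H J]
  12. access P: HIT. Next use of P: step 13. Cache: [P H J]
  13. access P: HIT. Next use of P: step 18. Cache: [P H J]
  14. access H: HIT. Next use of H: step 17. Cache: [P H J]
  15. access M: MISS, evict J (next use: never). Cache: [P H M]
  16. access M: HIT. Next use of M: step 23. Cache: [P H M]
  17. access H: HIT. Next use of H: step 19. Cache: [P H M]
  18. access P: HIT. Next use of P: never. Cache: [P H M]
  19. access H: HIT. Next use of H: step 20. Cache: [P H M]
  20. access H: HIT. Next use of H: step 21. Cache: [P H M]
  21. access H: HIT. Next use of H: step 22. Cache: [P H M]
  22. access H: HIT. Next use of H: never. Cache: [P H M]
  23. access M: HIT. Next use of M: step 24. Cache: [P H M]
  24. access M: HIT. Next use of M: never. Cache: [P H M]
Total: 19 hits, 5 misses, 2 evictions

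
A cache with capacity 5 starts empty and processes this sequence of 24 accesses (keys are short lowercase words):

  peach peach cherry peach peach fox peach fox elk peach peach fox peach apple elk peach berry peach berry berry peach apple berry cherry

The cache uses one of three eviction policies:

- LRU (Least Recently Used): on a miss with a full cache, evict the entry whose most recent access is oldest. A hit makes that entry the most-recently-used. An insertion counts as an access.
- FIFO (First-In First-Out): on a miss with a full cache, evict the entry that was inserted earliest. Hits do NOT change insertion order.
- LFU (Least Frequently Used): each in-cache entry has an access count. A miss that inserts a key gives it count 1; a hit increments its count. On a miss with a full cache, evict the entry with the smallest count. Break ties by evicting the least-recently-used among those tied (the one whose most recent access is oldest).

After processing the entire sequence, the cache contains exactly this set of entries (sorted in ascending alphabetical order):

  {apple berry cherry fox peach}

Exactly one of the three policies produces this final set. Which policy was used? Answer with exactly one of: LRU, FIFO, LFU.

Simulating under each policy and comparing final sets:
  LRU: final set = {apple berry cherry elk peach} -> differs
  FIFO: final set = {apple berry cherry elk peach} -> differs
  LFU: final set = {apple berry cherry fox peach} -> MATCHES target
Only LFU produces the target set.

Answer: LFU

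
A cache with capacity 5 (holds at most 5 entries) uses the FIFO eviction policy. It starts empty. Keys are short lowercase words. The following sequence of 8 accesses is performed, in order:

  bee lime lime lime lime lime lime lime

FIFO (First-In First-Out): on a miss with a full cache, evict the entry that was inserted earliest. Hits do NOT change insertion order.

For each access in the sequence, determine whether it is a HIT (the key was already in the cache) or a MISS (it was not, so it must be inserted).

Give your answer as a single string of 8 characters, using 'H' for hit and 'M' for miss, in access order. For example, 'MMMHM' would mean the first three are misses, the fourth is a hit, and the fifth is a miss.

Answer: MMHHHHHH

Derivation:
FIFO simulation (capacity=5):
  1. access bee: MISS. Cache (old->new): [bee]
  2. access lime: MISS. Cache (old->new): [bee lime]
  3. access lime: HIT. Cache (old->new): [bee lime]
  4. access lime: HIT. Cache (old->new): [bee lime]
  5. access lime: HIT. Cache (old->new): [bee lime]
  6. access lime: HIT. Cache (old->new): [bee lime]
  7. access lime: HIT. Cache (old->new): [bee lime]
  8. access lime: HIT. Cache (old->new): [bee lime]
Total: 6 hits, 2 misses, 0 evictions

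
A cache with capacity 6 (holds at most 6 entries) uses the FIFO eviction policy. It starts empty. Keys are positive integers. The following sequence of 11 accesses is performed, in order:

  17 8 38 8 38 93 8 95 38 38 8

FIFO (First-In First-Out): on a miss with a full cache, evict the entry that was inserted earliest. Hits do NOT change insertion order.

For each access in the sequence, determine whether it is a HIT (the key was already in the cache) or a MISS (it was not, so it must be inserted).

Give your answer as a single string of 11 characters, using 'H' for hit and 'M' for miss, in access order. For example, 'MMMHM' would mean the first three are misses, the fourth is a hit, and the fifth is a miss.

Answer: MMMHHMHMHHH

Derivation:
FIFO simulation (capacity=6):
  1. access 17: MISS. Cache (old->new): [17]
  2. access 8: MISS. Cache (old->new): [17 8]
  3. access 38: MISS. Cache (old->new): [17 8 38]
  4. access 8: HIT. Cache (old->new): [17 8 38]
  5. access 38: HIT. Cache (old->new): [17 8 38]
  6. access 93: MISS. Cache (old->new): [17 8 38 93]
  7. access 8: HIT. Cache (old->new): [17 8 38 93]
  8. access 95: MISS. Cache (old->new): [17 8 38 93 95]
  9. access 38: HIT. Cache (old->new): [17 8 38 93 95]
  10. access 38: HIT. Cache (old->new): [17 8 38 93 95]
  11. access 8: HIT. Cache (old->new): [17 8 38 93 95]
Total: 6 hits, 5 misses, 0 evictions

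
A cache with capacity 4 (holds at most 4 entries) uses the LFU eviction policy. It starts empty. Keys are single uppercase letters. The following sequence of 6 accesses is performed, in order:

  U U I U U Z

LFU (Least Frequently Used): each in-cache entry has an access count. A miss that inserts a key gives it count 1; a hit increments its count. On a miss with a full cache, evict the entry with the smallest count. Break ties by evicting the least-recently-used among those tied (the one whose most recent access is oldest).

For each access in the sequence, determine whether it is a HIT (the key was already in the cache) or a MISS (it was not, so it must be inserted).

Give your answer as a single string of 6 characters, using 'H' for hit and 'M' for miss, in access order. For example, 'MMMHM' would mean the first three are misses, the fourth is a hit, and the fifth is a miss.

Answer: MHMHHM

Derivation:
LFU simulation (capacity=4):
  1. access U: MISS. Cache: [U(c=1)]
  2. access U: HIT, count now 2. Cache: [U(c=2)]
  3. access I: MISS. Cache: [I(c=1) U(c=2)]
  4. access U: HIT, count now 3. Cache: [I(c=1) U(c=3)]
  5. access U: HIT, count now 4. Cache: [I(c=1) U(c=4)]
  6. access Z: MISS. Cache: [I(c=1) Z(c=1) U(c=4)]
Total: 3 hits, 3 misses, 0 evictions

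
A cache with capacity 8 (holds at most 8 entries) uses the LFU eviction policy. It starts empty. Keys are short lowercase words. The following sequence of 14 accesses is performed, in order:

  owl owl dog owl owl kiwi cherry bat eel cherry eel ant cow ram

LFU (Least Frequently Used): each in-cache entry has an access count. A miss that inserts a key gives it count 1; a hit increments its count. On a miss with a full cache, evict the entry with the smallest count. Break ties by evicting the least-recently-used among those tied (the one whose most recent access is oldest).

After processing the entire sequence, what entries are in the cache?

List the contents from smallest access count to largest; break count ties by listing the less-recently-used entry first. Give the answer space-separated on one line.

LFU simulation (capacity=8):
  1. access owl: MISS. Cache: [owl(c=1)]
  2. access owl: HIT, count now 2. Cache: [owl(c=2)]
  3. access dog: MISS. Cache: [dog(c=1) owl(c=2)]
  4. access owl: HIT, count now 3. Cache: [dog(c=1) owl(c=3)]
  5. access owl: HIT, count now 4. Cache: [dog(c=1) owl(c=4)]
  6. access kiwi: MISS. Cache: [dog(c=1) kiwi(c=1) owl(c=4)]
  7. access cherry: MISS. Cache: [dog(c=1) kiwi(c=1) cherry(c=1) owl(c=4)]
  8. access bat: MISS. Cache: [dog(c=1) kiwi(c=1) cherry(c=1) bat(c=1) owl(c=4)]
  9. access eel: MISS. Cache: [dog(c=1) kiwi(c=1) cherry(c=1) bat(c=1) eel(c=1) owl(c=4)]
  10. access cherry: HIT, count now 2. Cache: [dog(c=1) kiwi(c=1) bat(c=1) eel(c=1) cherry(c=2) owl(c=4)]
  11. access eel: HIT, count now 2. Cache: [dog(c=1) kiwi(c=1) bat(c=1) cherry(c=2) eel(c=2) owl(c=4)]
  12. access ant: MISS. Cache: [dog(c=1) kiwi(c=1) bat(c=1) ant(c=1) cherry(c=2) eel(c=2) owl(c=4)]
  13. access cow: MISS. Cache: [dog(c=1) kiwi(c=1) bat(c=1) ant(c=1) cow(c=1) cherry(c=2) eel(c=2) owl(c=4)]
  14. access ram: MISS, evict dog(c=1). Cache: [kiwi(c=1) bat(c=1) ant(c=1) cow(c=1) ram(c=1) cherry(c=2) eel(c=2) owl(c=4)]
Total: 5 hits, 9 misses, 1 evictions

Answer: kiwi bat ant cow ram cherry eel owl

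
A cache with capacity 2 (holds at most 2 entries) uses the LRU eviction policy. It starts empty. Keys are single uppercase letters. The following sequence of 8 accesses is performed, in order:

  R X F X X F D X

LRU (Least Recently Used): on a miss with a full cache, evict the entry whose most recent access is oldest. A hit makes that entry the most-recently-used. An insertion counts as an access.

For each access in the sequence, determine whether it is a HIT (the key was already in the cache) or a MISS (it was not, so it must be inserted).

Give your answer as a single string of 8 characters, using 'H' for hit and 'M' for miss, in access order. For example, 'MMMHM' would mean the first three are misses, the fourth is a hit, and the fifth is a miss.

Answer: MMMHHHMM

Derivation:
LRU simulation (capacity=2):
  1. access R: MISS. Cache (LRU->MRU): [R]
  2. access X: MISS. Cache (LRU->MRU): [R X]
  3. access F: MISS, evict R. Cache (LRU->MRU): [X F]
  4. access X: HIT. Cache (LRU->MRU): [F X]
  5. access X: HIT. Cache (LRU->MRU): [F X]
  6. access F: HIT. Cache (LRU->MRU): [X F]
  7. access D: MISS, evict X. Cache (LRU->MRU): [F D]
  8. access X: MISS, evict F. Cache (LRU->MRU): [D X]
Total: 3 hits, 5 misses, 3 evictions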